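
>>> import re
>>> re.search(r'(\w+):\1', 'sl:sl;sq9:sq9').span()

A backreference is literal: `\1` must see the identical characters the first group matched.
The match spans [0:5] → 'sl:sl'.

(0, 5)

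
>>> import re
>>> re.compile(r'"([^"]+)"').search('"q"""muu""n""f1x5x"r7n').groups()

`re.search` tries every starting position until one works.
The match spans [0:3] → '"q"'.
Captured: group 1 = 'q'.

('q',)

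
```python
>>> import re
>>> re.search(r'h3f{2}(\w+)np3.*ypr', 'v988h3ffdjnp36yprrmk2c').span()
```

This matches the literal 'h3', then exactly 2 of the literal 'f'; then one or more of a word character (captured); then the literal 'np3', then zero or more of any character, then the literal 'ypr'.
The match spans [4:17] → 'h3ffdjnp36ypr'.

(4, 17)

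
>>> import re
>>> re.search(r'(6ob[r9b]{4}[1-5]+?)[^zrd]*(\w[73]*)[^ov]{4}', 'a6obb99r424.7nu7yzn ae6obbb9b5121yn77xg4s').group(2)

'z'

The pattern matches the literal '6ob', then exactly 4 of one of [r9b], then one or more of a character in [1-5] (lazy) (captured); then zero or more of any character except [zrd]; then a word character, then zero or more of one of [73] (captured); then exactly 4 of any character except [ov].
Because the quantifier is non-greedy, it stops expanding at the earliest point where the rest of the pattern can succeed.
`re.search` tries every starting position until one works.
The match spans [1:22] → '6obb99r424.7nu7yzn ae'.
Captured: group 1 = '6obb99r4', group 2 = 'z'.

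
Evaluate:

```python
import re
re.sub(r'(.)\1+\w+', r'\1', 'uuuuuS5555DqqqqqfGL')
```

'u'

The backreference `\1` re-matches whatever the first group consumed, character for character.
`\1` in the replacement pulls in group 1's text for each match.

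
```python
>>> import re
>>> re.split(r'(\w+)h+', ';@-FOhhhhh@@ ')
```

Pattern: one or more of a word character (captured); then one or more of a literal 'h'.
Matches to split on: at [3:10] → 'FOhhhhh'.
`re.split` interleaves the captured-group text with the surrounding fragments.

[';@-', 'FOhhhh', '@@ ']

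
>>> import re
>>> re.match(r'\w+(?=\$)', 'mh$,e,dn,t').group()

'mh'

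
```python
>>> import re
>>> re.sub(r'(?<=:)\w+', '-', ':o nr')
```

':- nr'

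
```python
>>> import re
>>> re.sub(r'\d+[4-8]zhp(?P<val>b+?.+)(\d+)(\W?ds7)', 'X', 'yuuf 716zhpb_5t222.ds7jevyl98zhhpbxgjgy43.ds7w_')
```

This matches one or more of a digit, then a character in [4-8], then the literal 'zhp'; then one or more of the literal 'b' (lazy), then one or more of any character (captured as 'val'); then one or more of a digit (captured); then optionally a non-word character, then the literal 'ds7' (captured).
Each match is replaced by 'X'.

'yuuf Xw_'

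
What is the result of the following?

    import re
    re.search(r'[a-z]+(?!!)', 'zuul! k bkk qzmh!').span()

(0, 3)

`(?!…)`/`(?<!…)` only lets a position through if the neighbouring text does NOT match; no characters are consumed.
`re.search` scans for the first position where the pattern succeeds.
The match spans [0:3] → 'zuu'.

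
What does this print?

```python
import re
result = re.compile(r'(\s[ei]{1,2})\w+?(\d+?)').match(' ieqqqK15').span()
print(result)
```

`match` is anchored at position 0; if the pattern doesn't fit there, it returns None.
The match spans [0:8] → ' ieqqqK1'.

(0, 8)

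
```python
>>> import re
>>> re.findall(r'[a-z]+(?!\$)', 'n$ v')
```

['v']

Because the assertion is negative and zero-width, positions next to the forbidden text are skipped.
Walking the string: at [3:4] → 'v'.
Since nothing is captured, `findall` lists the 1 matched substring directly.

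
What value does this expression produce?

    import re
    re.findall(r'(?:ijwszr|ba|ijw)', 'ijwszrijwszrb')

['ijwszr', 'ijwszr']

Alternation tries branches left to right and keeps the first one that lets the overall match succeed at that position.
Matches: at [0:6] → 'ijwszr'; at [6:12] → 'ijwszr'.
`findall` yields the raw match text (2 of them) because the pattern has no groups.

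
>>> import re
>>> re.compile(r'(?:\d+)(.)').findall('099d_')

This matches one or more of a digit (non-capturing group); then any character (captured).
Walking the string: at [0:4] match '099d', group 1 = 'd'.
Because there's exactly one group, `findall` drops the full match and keeps group 1 from the one hit.

['d']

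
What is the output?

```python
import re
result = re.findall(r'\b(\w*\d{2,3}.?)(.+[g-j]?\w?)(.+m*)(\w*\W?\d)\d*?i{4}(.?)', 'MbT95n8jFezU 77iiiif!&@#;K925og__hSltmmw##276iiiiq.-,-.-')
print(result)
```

[('MbT95n', '8jFezU 77iiiif!&@#;K925og__hSltmmw##2', '7', '6', 'q')]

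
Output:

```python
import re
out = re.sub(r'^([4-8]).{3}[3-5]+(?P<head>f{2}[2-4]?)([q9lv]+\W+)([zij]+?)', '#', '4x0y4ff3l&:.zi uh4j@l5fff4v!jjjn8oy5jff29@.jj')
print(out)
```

#i uh4j@l5fff4v!jjjn8oy5jff29@.jj

Because the quantifier is non-greedy, it stops expanding at the earliest point where the rest of the pattern can succeed.
Each match is replaced by '#'.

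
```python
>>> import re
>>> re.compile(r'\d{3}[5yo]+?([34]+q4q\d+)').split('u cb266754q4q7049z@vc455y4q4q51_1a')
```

Pattern: exactly 3 of a digit, then one or more of one of [5yo] (lazy); then one or more of one of [34], then the literal 'q4q', then one or more of a digit (captured).
Matches to split on: at [5:17] → '66754q4q7049'; at [21:31] → '455y4q4q51'.
Because the pattern has a capturing group, `split` also inserts each captured text between the pieces.

['u cb2', '4q4q7049', 'z@vc', '4q4q51', '_1a']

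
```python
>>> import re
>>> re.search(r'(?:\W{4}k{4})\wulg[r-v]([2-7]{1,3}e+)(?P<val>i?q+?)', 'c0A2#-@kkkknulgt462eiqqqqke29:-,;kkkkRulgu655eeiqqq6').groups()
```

The pattern matches exactly 4 of a non-word character, then exactly 4 of the literal 'k' (non-capturing group); then a word character, then the literal 'ulg', then a character in [r-v]; then 1 to 3 of a character in [2-7], then one or more of the literal 'e' (captured); then optionally the literal 'i', then one or more of the literal 'q' (lazy) (captured as 'val').
A non-greedy quantifier consumes as few characters as it can — just enough that the remainder of the pattern still matches from where it stops; whatever follows it matches normally.
`re.search` scans for the first position where the pattern succeeds.
The match spans [29:49] → ':-,;kkkkRulgu655eeiq'.
Captured: group 1 = '655ee', group 2 = 'iq'.

('655ee', 'iq')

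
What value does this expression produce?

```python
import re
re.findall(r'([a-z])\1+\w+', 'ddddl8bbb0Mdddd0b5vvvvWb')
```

['d']

A backreference is literal: `\1` must see the identical characters the first group matched.
Matches: at [0:24] match 'ddddl8bbb0Mdddd0b5vvvvWb', group 1 = 'd'.
One capturing group, so `findall` returns just the captured substring from the one match — 1 in all.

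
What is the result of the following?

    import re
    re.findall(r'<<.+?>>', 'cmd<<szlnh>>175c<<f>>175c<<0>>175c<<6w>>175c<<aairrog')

['<<szlnh>>', '<<f>>', '<<0>>', '<<6w>>']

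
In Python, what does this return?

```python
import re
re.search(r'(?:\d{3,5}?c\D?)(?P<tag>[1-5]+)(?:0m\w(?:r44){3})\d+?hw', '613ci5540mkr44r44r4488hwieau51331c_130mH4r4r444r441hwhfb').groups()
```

('554',)

This matches 3 to 5 of a digit (lazy), then the literal 'c', then optionally a non-digit (non-capturing group); then one or more of a character in [1-5] (captured as 'tag'); then the literal '0m', then a word character, then the literal 'r44' repeated 3 times (non-capturing group); then one or more of a digit (lazy), then the literal 'hw'.
Unlike `match`, `search` isn't anchored — it looks for the pattern anywhere in the string.
The match spans [0:24] → '613ci5540mkr44r44r4488hw'.
Captured: group 1 = '554'.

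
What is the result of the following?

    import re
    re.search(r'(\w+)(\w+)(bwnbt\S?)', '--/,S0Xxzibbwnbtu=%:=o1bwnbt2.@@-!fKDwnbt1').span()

Pattern: one or more of a word character (captured); then one or more of a word character (captured); then the literal 'bw', then the literal 'nbt', then optionally a non-whitespace character (captured).
The match spans [4:17] → 'S0Xxzibbwnbtu'.

(4, 17)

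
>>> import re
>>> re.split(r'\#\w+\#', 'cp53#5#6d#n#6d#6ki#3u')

['cp53', '6d', '6d', '3u']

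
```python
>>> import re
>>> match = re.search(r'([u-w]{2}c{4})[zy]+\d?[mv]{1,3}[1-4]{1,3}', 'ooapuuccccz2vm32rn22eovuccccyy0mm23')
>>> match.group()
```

'uuccccz2vm32'

The match spans [4:16] → 'uuccccz2vm32'.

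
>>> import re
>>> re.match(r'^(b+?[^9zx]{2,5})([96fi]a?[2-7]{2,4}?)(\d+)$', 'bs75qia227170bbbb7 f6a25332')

None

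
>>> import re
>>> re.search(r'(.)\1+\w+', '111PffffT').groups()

('1',)

The match spans [0:9] → '111PffffT'.
Captured: group 1 = '1'.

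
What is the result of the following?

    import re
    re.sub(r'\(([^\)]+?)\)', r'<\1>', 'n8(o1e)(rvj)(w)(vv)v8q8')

`\1` in the replacement pulls in group 1's text for each match.

'n8<o1e><rvj><w><vv>v8q8'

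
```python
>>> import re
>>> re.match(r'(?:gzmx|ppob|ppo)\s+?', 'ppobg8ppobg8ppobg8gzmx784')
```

None

`match` is anchored at position 0; if the pattern doesn't fit there, it returns None.
Here the string doesn't start with a match, so the call returns None.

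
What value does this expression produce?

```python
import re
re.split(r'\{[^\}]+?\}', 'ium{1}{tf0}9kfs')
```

Matches to split on: at [3:6] → '{1}'; at [6:11] → '{tf0}'.
Splitting on the pattern gives 3 pieces.

['ium', '', '9kfs']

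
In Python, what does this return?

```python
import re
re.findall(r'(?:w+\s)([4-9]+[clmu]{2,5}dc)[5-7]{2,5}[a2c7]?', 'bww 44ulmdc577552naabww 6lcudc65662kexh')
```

The pattern matches one or more of the literal 'w', then whitespace (non-capturing group); then one or more of a character in [4-9], then 2 to 5 of one of [clmu], then the literal 'dc' (captured); then 2 to 5 of a character in [5-7], then optionally one of [a2c7].
Matches: at [1:17] match 'ww 44ulmdc577552', group 1 = '44ulmdc'; at [21:35] match 'ww 6lcudc65662', group 1 = '6lcudc'.
Because there's exactly one group, `findall` drops the full match and keeps group 1 from each hit.

['44ulmdc', '6lcudc']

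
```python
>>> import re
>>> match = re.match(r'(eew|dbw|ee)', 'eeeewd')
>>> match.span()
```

(0, 2)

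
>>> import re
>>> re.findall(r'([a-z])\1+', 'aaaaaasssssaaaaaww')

['a', 's', 'a', 'w']

The backreference `\1` re-matches whatever the first group consumed, character for character.
Matches: at [0:6] match 'aaaaaa', group 1 = 'a'; at [6:11] match 'sssss', group 1 = 's'; at [11:16] match 'aaaaa', group 1 = 'a'; at [16:18] match 'ww', group 1 = 'w'.
`findall` collects group 1 from each match (4 total).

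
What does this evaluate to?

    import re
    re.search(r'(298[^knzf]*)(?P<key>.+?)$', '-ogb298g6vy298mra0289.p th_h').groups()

This matches the literal '298', then zero or more of any character except [knzf] (captured); then one or more of any character (lazy) (captured as 'key'); then anchored at the end.
`re.search` tries every starting position until one works.
The match spans [4:28] → '298g6vy298mra0289.p th_h'.
Captured: group 1 = '298g6vy298mra0289.p th_', group 2 = 'h'.

('298g6vy298mra0289.p th_', 'h')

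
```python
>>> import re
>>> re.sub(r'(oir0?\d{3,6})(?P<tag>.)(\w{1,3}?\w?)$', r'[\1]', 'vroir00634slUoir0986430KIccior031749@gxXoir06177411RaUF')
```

`\1` in the replacement pulls in group 1's text for each match.

'vroir00634slUoir0986430KIccior031749@gxX[oir0617741]'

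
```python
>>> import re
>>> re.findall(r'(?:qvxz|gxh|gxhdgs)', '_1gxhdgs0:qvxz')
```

['gxh', 'qvxz']

`|` is ordered: at each position the engine commits to the first alternative that works.
No capturing groups, so `findall` returns the 2 full match strings.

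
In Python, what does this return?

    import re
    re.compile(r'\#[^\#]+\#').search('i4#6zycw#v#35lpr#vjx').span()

(2, 9)

`re.search` tries every starting position until one works.
The match spans [2:9] → '#6zycw#'.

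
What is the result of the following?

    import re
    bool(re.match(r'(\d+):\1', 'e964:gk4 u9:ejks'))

False

`re.match` only tries the pattern at the start of the string.
Here position 0 doesn't satisfy it, so the call returns None, and `bool(None)` is False.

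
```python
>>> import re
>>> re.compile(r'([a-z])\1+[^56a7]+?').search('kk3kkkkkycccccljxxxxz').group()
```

`\1` has to match the exact text group 1 already captured.
Unlike `match`, `search` isn't anchored — it looks for the pattern anywhere in the string.
The match spans [0:3] → 'kk3'.
Captured: group 1 = 'k'.

'kk3'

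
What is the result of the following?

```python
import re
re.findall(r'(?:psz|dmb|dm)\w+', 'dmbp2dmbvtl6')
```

['dmbp2dmbvtl6']

Scanning left to right: at [0:12] → 'dmbp2dmbvtl6'.
With no groups in the pattern, `findall` gives back each whole match — 1 here.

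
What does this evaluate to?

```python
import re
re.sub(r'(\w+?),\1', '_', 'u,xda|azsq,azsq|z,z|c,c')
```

`\1` is not a pattern — it's the concrete string captured by group 1, re-applied verbatim.
`sub` substitutes '_' at each match site.

'u,xda|_|_|_'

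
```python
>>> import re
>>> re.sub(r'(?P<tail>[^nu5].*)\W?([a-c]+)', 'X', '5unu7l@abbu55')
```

Each match is replaced by 'X'.

'5unuXu55'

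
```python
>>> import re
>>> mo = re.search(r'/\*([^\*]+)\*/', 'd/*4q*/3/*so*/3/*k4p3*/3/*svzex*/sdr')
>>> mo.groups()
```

('4q',)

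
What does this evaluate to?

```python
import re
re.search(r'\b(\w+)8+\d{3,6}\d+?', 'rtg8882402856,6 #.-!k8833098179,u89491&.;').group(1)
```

The pattern matches a word boundary (`\b`, zero-width); then one or more of a word character (captured); then one or more of a literal '8', then 3 to 6 of a digit, then one or more of a digit (lazy).
`re.search` tries every starting position until one works.
The match spans [0:13] → 'rtg8882402856'.
Captured: group 1 = 'rtg88'.

'rtg88'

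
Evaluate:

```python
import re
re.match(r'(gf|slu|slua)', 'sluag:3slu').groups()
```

('slu',)

The match spans [0:3] → 'slu'.
Captured: group 1 = 'slu'.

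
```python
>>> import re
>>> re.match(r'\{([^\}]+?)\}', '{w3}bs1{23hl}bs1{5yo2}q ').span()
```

(0, 4)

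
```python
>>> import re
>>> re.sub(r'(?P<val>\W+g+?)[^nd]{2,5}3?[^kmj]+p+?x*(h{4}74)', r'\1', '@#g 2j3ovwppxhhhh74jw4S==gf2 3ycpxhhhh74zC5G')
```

'@#gjw4S==gzC5G'

This matches one or more of a non-word character, then one or more of a literal 'g' (lazy) (captured as 'val'); then 2 to 5 of any character except [nd], then optionally the literal '3'; then one or more of any character except [kmj], then one or more of the literal 'p' (lazy), then zero or more of the literal 'x'; then exactly 4 of a literal 'h', then the literal '74' (captured).
Each match is replaced using the text its own group 1 captured.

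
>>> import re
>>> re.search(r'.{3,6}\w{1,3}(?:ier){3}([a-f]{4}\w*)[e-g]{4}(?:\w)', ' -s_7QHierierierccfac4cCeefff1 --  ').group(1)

'ccfac4cCe'

The match spans [0:30] → ' -s_7QHierierierccfac4cCeefff1'.
Captured: group 1 = 'ccfac4cCe'.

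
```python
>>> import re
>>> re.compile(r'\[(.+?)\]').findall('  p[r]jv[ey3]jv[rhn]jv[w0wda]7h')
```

['r', 'ey3', 'rhn', 'w0wda']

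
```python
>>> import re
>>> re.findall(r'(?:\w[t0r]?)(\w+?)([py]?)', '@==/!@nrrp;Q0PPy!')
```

[('r', 'p'), ('P', ''), ('y', '')]

The `?` after the quantifier makes it lazy — it takes as little as possible before letting the rest of the pattern try.
Multiple groups make `findall` return tuples — one 2-tuple for each match.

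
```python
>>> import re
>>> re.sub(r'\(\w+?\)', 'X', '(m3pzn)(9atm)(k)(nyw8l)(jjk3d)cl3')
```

Matches: at [0:7] → '(m3pzn)'; at [7:13] → '(9atm)'; at [13:16] → '(k)'; at [16:23] → '(nyw8l)'; at [23:30] → '(jjk3d)'.
Each match is replaced by 'X'.

'XXXXXcl3'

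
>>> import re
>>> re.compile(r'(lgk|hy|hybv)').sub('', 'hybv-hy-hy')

Alternation isn't longest-match — the leftmost alternative that fits at this position is chosen.
Matches: at [0:2] → 'hy'; at [5:7] → 'hy'; at [8:10] → 'hy'.
Every occurrence is swapped for ''.

'bv--'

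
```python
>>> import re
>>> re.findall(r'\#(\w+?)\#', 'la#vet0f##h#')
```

['vet0f', 'h']

Matches: at [2:9] match '#vet0f#', group 1 = 'vet0f'; at [9:12] match '#h#', group 1 = 'h'.
`findall` collects group 1 from each match (2 total).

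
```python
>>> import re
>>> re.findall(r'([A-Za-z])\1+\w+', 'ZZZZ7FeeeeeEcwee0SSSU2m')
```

['Z']

A backreference is literal: `\1` must see the identical characters the first group matched.
Scanning left to right: at [0:23] match 'ZZZZ7FeeeeeEcwee0SSSU2m', group 1 = 'Z'.
`findall` collects group 1 from the one match (1 total).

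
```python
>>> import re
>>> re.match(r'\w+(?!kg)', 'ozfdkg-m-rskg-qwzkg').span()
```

(0, 6)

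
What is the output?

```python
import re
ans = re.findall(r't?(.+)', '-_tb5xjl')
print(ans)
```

['-_tb5xjl']

Pattern: optionally a literal 't'; then one or more of any character (captured).
Matches: at [0:8] match '-_tb5xjl', group 1 = '-_tb5xjl'.
Because there's exactly one group, `findall` drops the full match and keeps group 1 from the one hit.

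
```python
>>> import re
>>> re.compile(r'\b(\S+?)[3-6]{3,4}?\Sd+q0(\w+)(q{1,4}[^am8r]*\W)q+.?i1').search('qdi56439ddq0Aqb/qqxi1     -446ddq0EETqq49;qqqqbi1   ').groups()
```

This matches a word boundary (`\b`, zero-width); then one or more of a non-whitespace character (lazy) (captured); then 3 to 4 of a character in [3-6] (lazy), then a non-whitespace character; then one or more of the literal 'd', then the literal 'q0'; then one or more of a word character (captured); then 1 to 4 of a literal 'q', then zero or more of any character except [am8r], then a non-word character (captured); then one or more of the literal 'q', then optionally any character, then the literal 'i1'.
With the lazy modifier that quantifier settles for the fewest repetitions that let the rest of the pattern succeed (the atoms after it are unaffected and can still be greedy).
`search` walks the string left to right and returns the first match it finds.
The match spans [0:49] → 'qdi56439ddq0Aqb/qqxi1     -446ddq0EETqq49;qqqqbi1'.
Captured: group 1 = 'qdi', group 2 = 'A', group 3 = 'qb/qqxi1     -446ddq0EETqq49;'.

('qdi', 'A', 'qb/qqxi1     -446ddq0EETqq49;')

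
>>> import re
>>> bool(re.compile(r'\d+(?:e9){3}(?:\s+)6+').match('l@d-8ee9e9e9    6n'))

The pattern matches one or more of a digit, then the literal 'e9' repeated 3 times; then one or more of whitespace (non-capturing group); then one or more of a literal '6'.
`match` is anchored at position 0; if the pattern doesn't fit there, it returns None.
Here the string doesn't start with a match, so the call returns None, and `bool(None)` is False.

False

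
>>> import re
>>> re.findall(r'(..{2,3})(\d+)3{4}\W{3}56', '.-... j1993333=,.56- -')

[('.. j', '199')]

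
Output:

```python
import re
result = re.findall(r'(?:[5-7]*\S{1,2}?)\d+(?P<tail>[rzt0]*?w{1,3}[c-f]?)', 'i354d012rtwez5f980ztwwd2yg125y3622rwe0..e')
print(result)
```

['rtwe', 'ztwwd', 'rwe']

This matches zero or more of a character in [5-7], then 1 to 2 of a non-whitespace character (lazy) (non-capturing group); then one or more of a digit; then zero or more of one of [rzt0] (lazy), then 1 to 3 of a literal 'w', then optionally a character in [c-f] (captured as 'tail').
Walking the string: at [2:12] match '54d012rtwe', group 1 = 'rtwe'; at [13:23] match '5f980ztwwd', group 1 = 'ztwwd'; at [28:37] match '5y3622rwe', group 1 = 'rwe'.
With a single group, `findall` returns only what that group captured — 3 items.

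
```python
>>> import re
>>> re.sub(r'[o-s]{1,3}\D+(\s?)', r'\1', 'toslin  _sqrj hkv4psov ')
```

The pattern matches 1 to 3 of a character in [o-s], then one or more of a non-digit; then optionally whitespace (captured).
Matches: at [1:17] → 'oslin  _sqrj hkv'; at [18:23] → 'psov '.
The replacement refers to a captured group, so each match is rewritten using its own captured text.

't4'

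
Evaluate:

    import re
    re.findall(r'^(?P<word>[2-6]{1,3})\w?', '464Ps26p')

['464']

Pattern: anchored at the start of the string; then 1 to 3 of a character in [2-6] (captured as 'word'); then optionally a word character.
Matches: at [0:4] match '464P', group 1 = '464'.
`findall` collects group 1 from the one match (1 total).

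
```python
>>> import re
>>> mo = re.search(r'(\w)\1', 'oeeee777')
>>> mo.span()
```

(1, 3)

A backreference is literal: `\1` must see the identical characters the first group matched.
`re.search` tries every starting position until one works.
The match spans [1:3] → 'ee'.
Captured: group 1 = 'e'.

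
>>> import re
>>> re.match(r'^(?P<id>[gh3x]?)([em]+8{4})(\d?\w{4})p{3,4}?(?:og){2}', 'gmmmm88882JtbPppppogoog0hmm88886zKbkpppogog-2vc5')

None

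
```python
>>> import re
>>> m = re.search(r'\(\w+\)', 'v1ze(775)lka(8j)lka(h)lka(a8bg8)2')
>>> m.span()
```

`re.search` scans for the first position where the pattern succeeds.
The match spans [4:9] → '(775)'.

(4, 9)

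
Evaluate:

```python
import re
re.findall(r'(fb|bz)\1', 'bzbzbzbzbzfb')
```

['bz', 'bz']

The backreference `\1` re-matches whatever the first group consumed, character for character.
Scanning left to right: at [0:4] match 'bzbz', group 1 = 'bz'; at [4:8] match 'bzbz', group 1 = 'bz'.
`findall` collects group 1 from each match (2 total).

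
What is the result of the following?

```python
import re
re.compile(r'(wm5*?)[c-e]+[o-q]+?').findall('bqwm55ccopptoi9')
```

Because there's exactly one group, `findall` drops the full match and keeps group 1 from the one hit.

['wm55']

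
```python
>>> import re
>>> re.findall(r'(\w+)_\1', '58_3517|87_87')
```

The backreference `\1` re-matches whatever the first group consumed, character for character.
Walking the string: at [8:13] match '87_87', group 1 = '87'.
`findall` collects group 1 from the one match (1 total).

['87']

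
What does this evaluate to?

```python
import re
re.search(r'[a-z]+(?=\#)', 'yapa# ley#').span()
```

The lookaround is zero-width — it requires the adjacent text to match without consuming it, so the asserted text isn't part of the match.
`re.search` scans for the first position where the pattern succeeds.
The match spans [0:4] → 'yapa'.

(0, 4)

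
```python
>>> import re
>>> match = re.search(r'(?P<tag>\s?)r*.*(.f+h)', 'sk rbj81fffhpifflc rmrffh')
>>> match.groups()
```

('', 'ffh')

The pattern matches optionally whitespace (captured as 'tag'); then zero or more of a literal 'r'; then zero or more of any character; then any character, then one or more of the literal 'f', then the literal 'h' (captured).
`re.search` tries every starting position until one works.
The match spans [0:25] → 'sk rbj81fffhpifflc rmrffh'.
Captured: group 1 = '', group 2 = 'ffh'.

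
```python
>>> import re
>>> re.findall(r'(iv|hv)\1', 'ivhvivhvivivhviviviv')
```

The backreference `\1` re-matches whatever the first group consumed, character for character.
Scanning left to right: at [8:12] match 'iviv', group 1 = 'iv'; at [14:18] match 'iviv', group 1 = 'iv'.
`findall` collects group 1 from each match (2 total).

['iv', 'iv']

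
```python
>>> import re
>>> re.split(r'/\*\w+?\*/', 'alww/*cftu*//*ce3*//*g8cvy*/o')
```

['alww', '', '', 'o']

`split` removes every match and returns the 4 fragments in between.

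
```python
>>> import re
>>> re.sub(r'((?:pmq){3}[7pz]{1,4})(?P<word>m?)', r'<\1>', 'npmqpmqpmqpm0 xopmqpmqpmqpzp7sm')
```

'n<pmqpmqpmqp>0 xo<pmqpmqpmqpzp7>sm'

Pattern: the literal 'pmq' repeated 3 times, then 1 to 4 of one of [7pz] (captured); then optionally a literal 'm' (captured as 'word').
Matches: at [1:12] → 'pmqpmqpmqpm'; at [16:29] → 'pmqpmqpmqpzp7'.
`\1` in the replacement pulls in group 1's text for each match.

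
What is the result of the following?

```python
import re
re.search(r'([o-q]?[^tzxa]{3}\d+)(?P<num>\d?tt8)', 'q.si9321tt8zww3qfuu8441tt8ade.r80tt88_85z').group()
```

'q.si9321tt8'

The pattern matches optionally a character in [o-q], then exactly 3 of any character except [tzxa], then one or more of a digit (captured); then optionally a digit, then the literal 'tt8' (captured as 'num').
The match spans [0:11] → 'q.si9321tt8'.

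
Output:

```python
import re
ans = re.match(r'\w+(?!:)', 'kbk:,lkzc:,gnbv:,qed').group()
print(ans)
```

The negative lookaround is zero-width — it rules out positions where the adjacent text would match, without consuming anything.
With `match`, the pattern is implicitly anchored at the beginning.
The match spans [0:2] → 'kb'.

kb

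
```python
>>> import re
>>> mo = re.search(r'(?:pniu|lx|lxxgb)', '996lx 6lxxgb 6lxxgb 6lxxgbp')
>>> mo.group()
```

'lx'

The match spans [3:5] → 'lx'.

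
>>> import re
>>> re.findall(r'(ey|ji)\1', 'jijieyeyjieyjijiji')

['ji', 'ey', 'ji']

`\1` is not a pattern — it's the concrete string captured by group 1, re-applied verbatim.
One capturing group, so `findall` returns just the captured substring from each match — 3 in all.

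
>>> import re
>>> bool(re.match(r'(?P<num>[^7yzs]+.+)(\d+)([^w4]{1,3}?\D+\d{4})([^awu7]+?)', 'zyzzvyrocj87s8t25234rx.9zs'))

`match` is anchored at position 0; if the pattern doesn't fit there, it returns None.
Here the string doesn't start with a match, so the call returns None, and `bool(None)` is False.

False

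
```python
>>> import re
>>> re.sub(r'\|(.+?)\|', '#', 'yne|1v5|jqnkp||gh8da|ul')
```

'yne#jqnkp#ul'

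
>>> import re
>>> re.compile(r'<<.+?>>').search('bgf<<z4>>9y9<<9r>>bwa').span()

(3, 9)

Lazy quantifiers expand one character at a time until the remainder of the pattern can match.
`re.search` tries every starting position until one works.
The match spans [3:9] → '<<z4>>'.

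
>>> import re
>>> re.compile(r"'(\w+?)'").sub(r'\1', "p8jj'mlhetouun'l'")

"p8jjmlhetouunl'"

Matches: at [4:15] → "'mlhetouun'".
Each match is replaced using the text its own group 1 captured.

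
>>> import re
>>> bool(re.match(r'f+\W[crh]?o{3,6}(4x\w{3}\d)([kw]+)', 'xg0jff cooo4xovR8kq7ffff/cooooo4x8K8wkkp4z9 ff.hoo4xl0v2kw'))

False

The pattern matches one or more of a literal 'f'; then a non-word character; then optionally one of [crh], then 3 to 6 of the literal 'o'; then the literal '4x', then exactly 3 of a word character, then a digit (captured); then one or more of one of [kw] (captured).
`re.match` only tries the pattern at the start of the string.
Here the pattern fails at index 0, so the call returns None, and `bool(None)` is False.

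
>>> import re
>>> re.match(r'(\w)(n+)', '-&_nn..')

None

Pattern: a word character (captured); then one or more of a literal 'n' (captured).
`match` is anchored at position 0; if the pattern doesn't fit there, it returns None.
Here the pattern fails at index 0, so the call returns None.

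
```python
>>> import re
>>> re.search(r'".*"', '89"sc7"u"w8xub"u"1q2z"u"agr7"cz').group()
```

The match spans [2:29] → '"sc7"u"w8xub"u"1q2z"u"agr7"'.

'"sc7"u"w8xub"u"1q2z"u"agr7"'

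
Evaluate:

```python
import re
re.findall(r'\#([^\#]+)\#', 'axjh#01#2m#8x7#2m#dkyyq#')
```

['01', '8x7', 'dkyyq']

One capturing group, so `findall` returns just the captured substring from each match — 3 in all.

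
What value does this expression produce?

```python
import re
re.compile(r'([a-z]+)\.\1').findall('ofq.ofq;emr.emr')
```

['ofq', 'emr']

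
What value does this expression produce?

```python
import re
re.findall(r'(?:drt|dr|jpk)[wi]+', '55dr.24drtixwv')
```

['drti']

Scanning left to right: at [7:11] → 'drti'.
`findall` yields the raw match text (1 of them) because the pattern has no groups.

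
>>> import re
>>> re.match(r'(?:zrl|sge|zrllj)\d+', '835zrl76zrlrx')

None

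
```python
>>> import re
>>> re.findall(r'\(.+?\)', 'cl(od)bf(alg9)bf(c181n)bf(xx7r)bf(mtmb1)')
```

['(od)', '(alg9)', '(c181n)', '(xx7r)', '(mtmb1)']

A `+?`/`*?`/`{m,n}?` starts at its minimum and grows only as far as needed for what follows to match.
Scanning left to right: at [2:6] → '(od)'; at [8:14] → '(alg9)'; at [16:23] → '(c181n)'; at [25:31] → '(xx7r)'; at [33:40] → '(mtmb1)'.
`findall` yields the raw match text (5 of them) because the pattern has no groups.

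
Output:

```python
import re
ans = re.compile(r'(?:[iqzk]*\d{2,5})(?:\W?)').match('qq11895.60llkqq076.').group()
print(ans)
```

qq11895.

`re.match` only tries the pattern at the start of the string.
The match spans [0:8] → 'qq11895.'.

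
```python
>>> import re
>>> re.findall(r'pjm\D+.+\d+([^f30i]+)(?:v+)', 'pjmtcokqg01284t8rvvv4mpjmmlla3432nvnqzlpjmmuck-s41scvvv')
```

Pattern: the literal 'pjm', then one or more of a non-digit; then one or more of any character, then one or more of a digit; then one or more of any character except [f30i] (captured); then one or more of a literal 'v' (non-capturing group).
Matches: at [0:55] match 'pjmtcokqg01284t8rvvv4mpjmmlla3432nvnqzlpjmmuck-s41scvvv', group 1 = 'scvv'.
With a single group, `findall` returns only what that group captured — 1 item.

['scvv']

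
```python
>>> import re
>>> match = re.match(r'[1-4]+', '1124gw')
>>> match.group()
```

`match` is anchored at position 0; if the pattern doesn't fit there, it returns None.
The match spans [0:4] → '1124'.

'1124'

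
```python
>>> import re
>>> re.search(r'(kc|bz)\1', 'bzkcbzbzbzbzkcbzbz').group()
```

'bzbz'

The backreference `\1` re-matches whatever the first group consumed, character for character.
`re.search` scans for the first position where the pattern succeeds.
The match spans [4:8] → 'bzbz'.
Captured: group 1 = 'bz'.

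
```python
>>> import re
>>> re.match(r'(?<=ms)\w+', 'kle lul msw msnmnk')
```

None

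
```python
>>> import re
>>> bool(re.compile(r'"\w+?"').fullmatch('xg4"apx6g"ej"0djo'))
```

False

`re.fullmatch` is like wrapping the pattern in `^…$` (in single-line mode).
Here the string isn't matched end-to-end, so the call returns None, and `bool(None)` is False.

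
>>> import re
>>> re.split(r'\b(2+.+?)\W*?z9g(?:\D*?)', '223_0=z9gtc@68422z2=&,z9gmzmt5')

The pattern matches a word boundary (`\b`, zero-width); then one or more of a literal '2', then one or more of any character (lazy) (captured); then zero or more of a non-word character (lazy), then the literal 'z9g'; then zero or more of a non-digit (lazy) (non-capturing group).
Matches to split on: at [0:9] → '223_0=z9g'.
Because the pattern has a capturing group, `split` also inserts each captured text between the pieces.

['', '223_0', 'tc@68422z2=&,z9gmzmt5']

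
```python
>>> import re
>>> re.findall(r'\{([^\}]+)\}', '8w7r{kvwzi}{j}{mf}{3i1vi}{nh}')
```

Scanning left to right: at [4:11] match '{kvwzi}', group 1 = 'kvwzi'; at [11:14] match '{j}', group 1 = 'j'; at [14:18] match '{mf}', group 1 = 'mf'; at [18:25] match '{3i1vi}', group 1 = '3i1vi'; at [25:29] match '{nh}', group 1 = 'nh'.
One capturing group, so `findall` returns just the captured substring from each match — 5 in all.

['kvwzi', 'j', 'mf', '3i1vi', 'nh']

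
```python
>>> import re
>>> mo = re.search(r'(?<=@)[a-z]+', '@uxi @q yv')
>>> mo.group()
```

'uxi'

Because the assertion is zero-width, the text it checks is not consumed and won't appear in the result.
The match spans [1:4] → 'uxi'.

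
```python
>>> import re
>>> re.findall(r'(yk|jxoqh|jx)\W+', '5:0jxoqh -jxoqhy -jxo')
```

Scanning left to right: at [3:10] match 'jxoqh -', group 1 = 'jxoqh'.
Because there's exactly one group, `findall` drops the full match and keeps group 1 from the one hit.

['jxoqh']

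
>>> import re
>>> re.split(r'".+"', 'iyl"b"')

['iyl', '']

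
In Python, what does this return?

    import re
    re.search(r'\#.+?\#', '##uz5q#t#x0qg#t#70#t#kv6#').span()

(0, 7)

With the lazy modifier that quantifier settles for the fewest repetitions that let the rest of the pattern succeed (the atoms after it are unaffected and can still be greedy).
The match spans [0:7] → '##uz5q#'.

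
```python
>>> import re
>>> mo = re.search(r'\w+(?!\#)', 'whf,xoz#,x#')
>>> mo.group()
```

'whf'

A negative assertion filters positions out without eating any characters.
The match spans [0:3] → 'whf'.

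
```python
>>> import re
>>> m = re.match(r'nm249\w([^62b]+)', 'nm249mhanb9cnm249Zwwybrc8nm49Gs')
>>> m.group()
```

This matches the literal 'nm2', then the literal '49', then a word character; then one or more of any character except [62b] (captured).
`match` is anchored at position 0; if the pattern doesn't fit there, it returns None.
The match spans [0:9] → 'nm249mhan'.
Captured: group 1 = 'han'.

'nm249mhan'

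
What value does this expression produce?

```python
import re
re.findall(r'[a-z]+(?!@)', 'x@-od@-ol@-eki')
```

The negative lookaround is zero-width — it rules out positions where the adjacent text would match, without consuming anything.
With no groups in the pattern, `findall` gives back each whole match — 3 here.

['o', 'o', 'eki']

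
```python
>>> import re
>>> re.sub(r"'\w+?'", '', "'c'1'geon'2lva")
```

'12lva'

Matches: at [0:3] → "'c'"; at [4:10] → "'geon'".
Each match is replaced by ''.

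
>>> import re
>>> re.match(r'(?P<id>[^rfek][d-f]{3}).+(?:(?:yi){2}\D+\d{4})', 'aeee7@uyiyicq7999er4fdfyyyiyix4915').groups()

Pattern: any character except [rfek], then exactly 3 of a character in [d-f] (captured as 'id'); then one or more of any character; then the literal 'yi' repeated 2 times, then one or more of a non-digit, then exactly 4 of a digit (non-capturing group).
`re.match` won't scan ahead — the pattern has to work from the very first character.
The match spans [0:34] → 'aeee7@uyiyicq7999er4fdfyyyiyix4915'.
Captured: group 1 = 'aeee'.

('aeee',)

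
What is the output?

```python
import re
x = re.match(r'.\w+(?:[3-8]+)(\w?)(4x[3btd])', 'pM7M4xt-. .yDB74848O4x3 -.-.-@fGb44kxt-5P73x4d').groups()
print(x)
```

('M', '4xt')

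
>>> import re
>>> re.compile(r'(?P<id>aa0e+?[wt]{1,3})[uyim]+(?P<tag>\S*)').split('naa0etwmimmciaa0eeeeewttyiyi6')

Pattern: the literal 'aa0', then one or more of a literal 'e' (lazy), then 1 to 3 of one of [wt] (captured as 'id'); then one or more of one of [uyim]; then zero or more of a non-whitespace character (captured as 'tag').
Matches to split on: at [1:29] → 'aa0etwmimmciaa0eeeeewttyiyi6'.
Because the pattern has a capturing group, `split` also inserts each captured text between the pieces.

['n', 'aa0etw', 'ciaa0eeeeewttyiyi6', '']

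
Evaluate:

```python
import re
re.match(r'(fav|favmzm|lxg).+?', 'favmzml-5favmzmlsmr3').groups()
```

('fav',)

Branches in `(...|...)` are attempted left-to-right; the first branch that allows the whole pattern to succeed is taken.
`re.match` won't scan ahead — the pattern has to work from the very first character.
The match spans [0:4] → 'favm'.
Captured: group 1 = 'fav'.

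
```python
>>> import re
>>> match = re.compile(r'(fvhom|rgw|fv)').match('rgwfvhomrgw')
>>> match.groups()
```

('rgw',)

`match` is anchored at position 0; if the pattern doesn't fit there, it returns None.
The match spans [0:3] → 'rgw'.
Captured: group 1 = 'rgw'.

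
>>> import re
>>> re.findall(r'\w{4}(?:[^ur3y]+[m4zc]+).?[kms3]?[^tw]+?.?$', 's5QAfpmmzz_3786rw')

['s5QAfpmmzz_3786rw']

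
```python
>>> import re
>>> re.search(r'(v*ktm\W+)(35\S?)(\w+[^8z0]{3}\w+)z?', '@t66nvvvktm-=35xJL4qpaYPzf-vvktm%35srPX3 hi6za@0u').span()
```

Pattern: zero or more of a literal 'v', then the literal 'ktm', then one or more of a non-word character (captured); then the literal '35', then optionally a non-whitespace character (captured); then one or more of a word character, then exactly 3 of any character except [8z0], then one or more of a word character (captured); then optionally a literal 'z'.
`re.search` scans for the first position where the pattern succeeds.
The match spans [5:32] → 'vvvktm-=35xJL4qpaYPzf-vvktm'.
Captured: group 1 = 'vvvktm-=', group 2 = '35x', group 3 = 'JL4qpaYPzf-vvktm'.

(5, 32)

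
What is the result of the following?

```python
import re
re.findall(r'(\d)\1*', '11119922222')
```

['1', '9', '2']

`\1` has to match the exact text group 1 already captured.
Matches: at [0:4] match '1111', group 1 = '1'; at [4:6] match '99', group 1 = '9'; at [6:11] match '22222', group 1 = '2'.
One capturing group, so `findall` returns just the captured substring from each match — 3 in all.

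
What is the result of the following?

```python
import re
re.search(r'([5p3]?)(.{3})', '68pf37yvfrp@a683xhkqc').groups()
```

('', '68p')

The pattern matches optionally one of [5p3] (captured); then exactly 3 of any character (captured).
Unlike `match`, `search` isn't anchored — it looks for the pattern anywhere in the string.
The match spans [0:3] → '68p'.
Captured: group 1 = '', group 2 = '68p'.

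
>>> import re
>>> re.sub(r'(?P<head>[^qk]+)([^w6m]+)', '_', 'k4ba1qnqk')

'k_'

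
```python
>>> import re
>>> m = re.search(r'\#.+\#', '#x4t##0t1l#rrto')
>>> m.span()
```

`re.search` tries every starting position until one works.
The match spans [0:11] → '#x4t##0t1l#'.

(0, 11)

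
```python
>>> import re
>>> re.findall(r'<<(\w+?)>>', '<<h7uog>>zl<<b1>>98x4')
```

Walking the string: at [0:9] match '<<h7uog>>', group 1 = 'h7uog'; at [11:17] match '<<b1>>', group 1 = 'b1'.
With a single group, `findall` returns only what that group captured — 2 items.

['h7uog', 'b1']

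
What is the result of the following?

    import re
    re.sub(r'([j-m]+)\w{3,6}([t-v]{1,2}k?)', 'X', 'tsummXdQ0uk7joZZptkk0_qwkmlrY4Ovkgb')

'tsuX7Xk0_qwXgb'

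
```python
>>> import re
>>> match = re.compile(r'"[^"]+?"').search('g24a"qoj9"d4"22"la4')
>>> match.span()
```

(4, 10)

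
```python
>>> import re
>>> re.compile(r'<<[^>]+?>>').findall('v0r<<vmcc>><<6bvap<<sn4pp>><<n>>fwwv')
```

Walking the string: at [3:11] → '<<vmcc>>'; at [11:27] → '<<6bvap<<sn4pp>>'; at [27:32] → '<<n>>'.
No capturing groups, so `findall` returns the 3 full match strings.

['<<vmcc>>', '<<6bvap<<sn4pp>>', '<<n>>']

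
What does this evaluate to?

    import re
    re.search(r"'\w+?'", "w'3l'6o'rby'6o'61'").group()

Unlike `match`, `search` isn't anchored — it looks for the pattern anywhere in the string.
The match spans [1:5] → "'3l'".

"'3l'"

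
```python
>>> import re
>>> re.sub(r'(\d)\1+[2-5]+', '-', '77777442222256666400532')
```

'---'

The backreference `\1` re-matches whatever the first group consumed, character for character.
Matches: at [0:13] → '7777744222225'; at [13:18] → '66664'; at [18:23] → '00532'.
Each match is replaced by '-'.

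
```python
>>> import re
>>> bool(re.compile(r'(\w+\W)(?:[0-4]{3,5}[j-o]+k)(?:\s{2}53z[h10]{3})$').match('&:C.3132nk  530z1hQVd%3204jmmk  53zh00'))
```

Pattern: one or more of a word character, then a non-word character (captured); then 3 to 5 of a character in [0-4], then one or more of a character in [j-o], then the literal 'k' (non-capturing group); then exactly 2 of whitespace, then the literal '53z', then exactly 3 of one of [h10] (non-capturing group); then anchored at the end.
With `match`, the pattern is implicitly anchored at the beginning.
Here position 0 doesn't satisfy it, so the call returns None, and `bool(None)` is False.

False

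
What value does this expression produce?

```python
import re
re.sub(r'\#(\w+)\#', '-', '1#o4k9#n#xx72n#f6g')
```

'1-n-f6g'

Every occurrence is swapped for '-'.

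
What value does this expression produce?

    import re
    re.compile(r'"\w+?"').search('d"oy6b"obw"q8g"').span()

(1, 7)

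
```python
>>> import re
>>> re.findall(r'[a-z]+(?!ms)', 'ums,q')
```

['ums', 'q']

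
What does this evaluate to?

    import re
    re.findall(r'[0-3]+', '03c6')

Pattern: one or more of a character in [0-3].
With no groups in the pattern, `findall` gives back each whole match — 1 here.

['03']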